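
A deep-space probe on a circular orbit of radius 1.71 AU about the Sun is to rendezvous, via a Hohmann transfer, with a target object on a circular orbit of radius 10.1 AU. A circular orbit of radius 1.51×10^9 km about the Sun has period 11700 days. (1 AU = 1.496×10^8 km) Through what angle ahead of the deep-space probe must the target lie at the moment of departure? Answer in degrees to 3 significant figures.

From Kepler's third law T² = 4π²r³/μ at r = 1.51×10^9 km, T = 11700 days = 11700 × 86400 s = 1.01088×10^9 s: μ = 4π²r³/T² = 1.33012×10^11 km³/s².
In km: r₁ = 1.71 × 1.496×10^8 = 2.55816×10^8 km; r₂ = 10.1 × 1.496×10^8 = 1.51096×10^9 km.
Semi-major axis of the transfer orbit: a_t = (2.55816×10^8 + 1.51096×10^9)/2 = 8.83388×10^8 km.
The half-period of the transfer ellipse is t = π√(a_t³/μ) = 2.2617×10^8 s.
Target angular speed ω₂ = √(μ/r₂³) = 6.2096×10^-9 rad/s.
Angle swept by the target during transfer: ω₂·t = 1.4044 rad = 80.47°.
Arrival is 180° from departure on the ellipse, so φ = 180° − 80.47° = 99.5°.

φ = 99.5°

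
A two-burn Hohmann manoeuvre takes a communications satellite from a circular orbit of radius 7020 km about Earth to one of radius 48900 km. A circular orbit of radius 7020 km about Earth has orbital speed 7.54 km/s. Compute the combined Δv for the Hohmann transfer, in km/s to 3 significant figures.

From the circular-orbit relation v² = μ/r at r = 7020 km: μ = v²r = (7.54)² × 7020 = 3.99098×10^5 km³/s².
Semi-major axis of the transfer orbit: a_t = (7020 + 48900)/2 = 27960 km.
Circular speed at r₁: v₁ = √(μ/r₁) = √(3.99098×10^5/7020) = 7.5400 km/s.
On the transfer ellipse at r₁, vis-viva gives v_p = √[μ(2/r₁ − 1/a_t)] = 9.9714 km/s.
First burn Δv₁ = |v_p − v₁| = 2.4314 km/s.
Circular speed at r₂: v₂ = √(μ/r₂) = 2.85684 km/s.
Transfer-orbit speed at r₂: v_a = √[μ(2/r₂ − 1/a_t)] = 1.43148 km/s.
Second burn Δv₂ = |v₂ − v_a| = 1.4254 km/s.
Total Δv = Δv₁ + Δv₂ = 3.857 km/s.

Δv = 3.86 km/s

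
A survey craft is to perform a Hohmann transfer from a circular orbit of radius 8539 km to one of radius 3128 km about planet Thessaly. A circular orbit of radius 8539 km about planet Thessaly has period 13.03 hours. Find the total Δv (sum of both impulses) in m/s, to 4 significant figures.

From Kepler's third law T² = 4π²r³/μ at r = 8539 km, T = 13.03 hours = 13.03 × 3600 s = 46908 s: μ = 4π²r³/T² = 11170.9 km³/s².
Semi-major axis of the transfer orbit: a_t = (8539 + 3128)/2 = 5833.5 km.
At r₁ the circular-orbit speed is v₁ = √(μ/r₁) = 1.14377 km/s.
Transfer-orbit speed at r₁ (vis-viva equation): v_a = √[μ(2/r₁ − 1/a_t)] = 0.837546 km/s.
First burn Δv₁ = |v_a − v₁| = 0.3062 km/s.
Circular speed at r₂: v₂ = √(μ/r₂) = 1.8898 km/s.
Transfer-orbit speed at r₂: v_p = √[μ(2/r₂ − 1/a_t)] = 2.2864 km/s.
Second burn Δv₂ = |v₂ − v_p| = 0.3966 km/s.
Total Δv = Δv₁ + Δv₂ = 0.7028 km/s.

Δv = 702.8 m/s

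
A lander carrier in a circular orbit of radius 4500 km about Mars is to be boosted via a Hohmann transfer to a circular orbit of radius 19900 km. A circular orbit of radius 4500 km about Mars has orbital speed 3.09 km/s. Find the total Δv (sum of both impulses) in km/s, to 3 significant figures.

From the circular-orbit relation v² = μ/r at r = 4500 km: μ = v²r = (3.09)² × 4500 = 42966.4 km³/s².
Semi-major axis of the transfer orbit: a_t = (4500 + 19900)/2 = 12200 km.
Circular speed at r₁: v₁ = √(μ/r₁) = √(42966.4/4500) = 3.0900 km/s.
Transfer-orbit speed at r₁ (vis-viva equation): v_p = √[μ(2/r₁ − 1/a_t)] = 3.9464 km/s.
First burn Δv₁ = |v_p − v₁| = 0.8564 km/s.
At r₂, v₂ = √(μ/r₂) = 1.4694 km/s.
Transfer-orbit speed at r₂: v_a = √[μ(2/r₂ − 1/a_t)] = 0.89241 km/s.
Second burn Δv₂ = |v₂ − v_a| = 0.5770 km/s.
Δv = Δv₁ + Δv₂ = 0.8564 + 0.5770 = 1.433 km/s.

Δv = 1.43 km/s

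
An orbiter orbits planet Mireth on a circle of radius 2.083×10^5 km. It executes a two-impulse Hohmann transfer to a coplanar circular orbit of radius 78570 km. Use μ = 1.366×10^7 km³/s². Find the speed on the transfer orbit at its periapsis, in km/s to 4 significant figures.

v = 15.89 km/s

Transfer-ellipse semi-major axis a_t = (r₁ + r₂)/2 = (2.083×10^5 + 78570)/2 = 1.43435×10^5 km.
The periapsis of the transfer ellipse is at r = 78570 km.
From the vis-viva equation, v = √[μ(2/r − 1/a_t)] = 15.89 km/s.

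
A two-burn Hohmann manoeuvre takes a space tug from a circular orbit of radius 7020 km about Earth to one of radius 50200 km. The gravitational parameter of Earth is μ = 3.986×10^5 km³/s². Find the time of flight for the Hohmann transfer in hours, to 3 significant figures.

Semi-major axis of the transfer orbit: a_t = (7020 + 50200)/2 = 28610 km.
Transfer time t = π√(a_t³/μ) = π√((28610)³ / 3.986×10^5) = 24080 s.
Converting: 24080 s ÷ 3600 s/hour = 6.69 hours.

t = 6.69 hours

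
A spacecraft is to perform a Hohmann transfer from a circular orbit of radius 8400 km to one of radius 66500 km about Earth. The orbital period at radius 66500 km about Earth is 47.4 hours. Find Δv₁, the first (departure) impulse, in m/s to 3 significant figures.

From Kepler's third law T² = 4π²r³/μ at r = 66500 km, T = 47.4 hours = 47.4 × 3600 s = 1.7064×10^5 s: μ = 4π²r³/T² = 3.98715×10^5 km³/s².
The Hohmann ellipse has a_t = (r₁ + r₂)/2 = 37450 km.
On the circular orbit at r = 8400 km, v_c = √(μ/r) = 6.890 km/s.
Transfer-orbit speed at the same r (vis-viva, a = a_t): v_t = √[μ(2/r − 1/a_t)] = 9.181 km/s.
Δv₁ = |v_t − v_c| = |9.181 − 6.890| = 2.291 km/s.

Δv₁ = 2290 m/s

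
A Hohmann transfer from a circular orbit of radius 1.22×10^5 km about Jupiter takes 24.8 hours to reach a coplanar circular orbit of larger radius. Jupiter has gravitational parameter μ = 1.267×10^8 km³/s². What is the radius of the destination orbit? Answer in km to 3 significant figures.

Transfer time t = 24.8 hours = 89280 s, and t = π√(a_t³/μ).
So a_t = (μ t²/π²)^(1/3) = (1.267×10^8 × (89280)² / π²)^(1/3) = 4.6773×10^5 km.
Since a_t = (r₁ + r₂)/2, r₂ = 2a_t − r₁ = 2×4.6773×10^5 − 1.220×10^5 = 8.1346×10^5 km.

r₂ = 8.13×10^5 km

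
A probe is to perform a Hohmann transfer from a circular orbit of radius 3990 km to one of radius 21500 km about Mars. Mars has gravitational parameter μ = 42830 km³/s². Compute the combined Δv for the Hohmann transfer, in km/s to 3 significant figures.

Δv = 1.60 km/s

Transfer-ellipse semi-major axis a_t = (r₁ + r₂)/2 = (3990 + 21500)/2 = 12745 km.
At r₁ the circular-orbit speed is v₁ = √(μ/r₁) = 3.276 km/s.
Transfer-orbit speed at r₁ (vis-viva): v_p = √[μ(2/r₁ − 1/a_t)] = 4.255 km/s.
First burn Δv₁ = |v_p − v₁| = 0.9790 km/s.
At r₂, v₂ = √(μ/r₂) = 1.4114 km/s.
Transfer-orbit speed at r₂: v_a = √[μ(2/r₂ − 1/a_t)] = 0.78972 km/s.
Second burn Δv₂ = |v₂ − v_a| = 0.6217 km/s.
Δv = Δv₁ + Δv₂ = 0.9790 + 0.6217 = 1.601 km/s.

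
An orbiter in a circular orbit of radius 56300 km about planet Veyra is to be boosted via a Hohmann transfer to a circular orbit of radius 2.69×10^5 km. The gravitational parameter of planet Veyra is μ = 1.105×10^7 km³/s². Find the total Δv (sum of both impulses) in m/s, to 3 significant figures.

Semi-major axis of the transfer orbit: a_t = (56300 + 2.690×10^5)/2 = 1.6265×10^5 km.
Circular speed at r₁: v₁ = √(μ/r₁) = √(1.105×10^7/56300) = 14.00964 km/s.
Transfer-orbit speed at r₁ (v² = μ(2/r − 1/a)): v_p = √[μ(2/r₁ − 1/a_t)] = 18.01673 km/s.
First burn Δv₁ = |v_p − v₁| = 4.00709 km/s.
Circular speed at r₂: v₂ = √(μ/r₂) = 6.40922 km/s.
Transfer-orbit speed at r₂: v_a = √[μ(2/r₂ − 1/a_t)] = 3.77079 km/s.
Second burn Δv₂ = |v₂ − v_a| = 2.63843 km/s.
Total Δv = Δv₁ + Δv₂ = 6.646 km/s.

Δv = 6650 m/s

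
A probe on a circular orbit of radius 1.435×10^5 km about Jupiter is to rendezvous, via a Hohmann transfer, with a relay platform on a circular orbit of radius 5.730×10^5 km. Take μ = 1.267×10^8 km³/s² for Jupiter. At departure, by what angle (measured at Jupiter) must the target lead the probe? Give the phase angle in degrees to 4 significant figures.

φ = 91.01°

Semi-major axis of the transfer orbit: a_t = (1.435×10^5 + 5.730×10^5)/2 = 3.5825×10^5 km.
The half-period of the transfer ellipse is t = π√(a_t³/μ) = 59850 s.
The target's mean motion on its circular orbit is ω₂ = √(μ/r₂³) = 2.595×10^-5 rad/s.
Angle swept by the target during transfer: ω₂·t = 1.5531 rad = 88.99°.
Arrival is 180° from departure on the ellipse, so φ = 180° − 88.99° = 91.01°.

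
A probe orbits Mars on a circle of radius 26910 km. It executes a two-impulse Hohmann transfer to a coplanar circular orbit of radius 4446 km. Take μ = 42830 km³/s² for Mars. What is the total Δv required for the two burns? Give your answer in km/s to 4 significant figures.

Δv = 1.552 km/s

Transfer-ellipse semi-major axis a_t = (r₁ + r₂)/2 = (26910 + 4446)/2 = 15678 km.
Circular speed at r₁: v₁ = √(μ/r₁) = √(42830/26910) = 1.2616 km/s.
On the transfer ellipse at r₁, vis-viva equation gives v_a = √[μ(2/r₁ − 1/a_t)] = 0.67183 km/s.
First burn Δv₁ = |v_a − v₁| = 0.5898 km/s.
Circular speed at r₂: v₂ = √(μ/r₂) = 3.1038 km/s.
Transfer-orbit speed at r₂: v_p = √[μ(2/r₂ − 1/a_t)] = 4.0663 km/s.
Second burn Δv₂ = |v₂ − v_p| = 0.9625 km/s.
Δv = Δv₁ + Δv₂ = 0.5898 + 0.9625 = 1.552 km/s.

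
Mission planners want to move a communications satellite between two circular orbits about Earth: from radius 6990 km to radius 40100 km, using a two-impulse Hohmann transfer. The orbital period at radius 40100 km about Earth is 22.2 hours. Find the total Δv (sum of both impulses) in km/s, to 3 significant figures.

Δv = 3.74 km/s

From Kepler's third law T² = 4π²r³/μ at r = 40100 km, T = 22.2 hours = 22.2 × 3600 s = 79920 s: μ = 4π²r³/T² = 3.98549×10^5 km³/s².
The Hohmann ellipse has a_t = (r₁ + r₂)/2 = 23545 km.
Circular speed at r₁: v₁ = √(μ/r₁) = √(3.98549×10^5/6990) = 7.551 km/s.
Transfer-orbit speed at r₁ (vis-viva): v_p = √[μ(2/r₁ − 1/a_t)] = 9.854 km/s.
First burn Δv₁ = |v_p − v₁| = 2.303 km/s.
At r₂, v₂ = √(μ/r₂) = 3.153 km/s.
Transfer-orbit speed at r₂: v_a = √[μ(2/r₂ − 1/a_t)] = 1.718 km/s.
Second burn Δv₂ = |v₂ − v_a| = 1.435 km/s.
Δv = Δv₁ + Δv₂ = 2.303 + 1.435 = 3.738 km/s.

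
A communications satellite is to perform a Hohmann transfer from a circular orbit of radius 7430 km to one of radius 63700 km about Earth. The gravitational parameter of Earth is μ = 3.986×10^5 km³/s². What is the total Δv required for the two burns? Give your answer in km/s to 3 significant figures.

Δv = 3.84 km/s

The Hohmann ellipse has a_t = (r₁ + r₂)/2 = 35565 km.
At r₁ the circular-orbit speed is v₁ = √(μ/r₁) = 7.324 km/s.
Transfer-orbit speed at r₁ (vis-viva): v_p = √[μ(2/r₁ − 1/a_t)] = 9.802 km/s.
First burn Δv₁ = |v_p − v₁| = 2.478 km/s.
At r₂, v₂ = √(μ/r₂) = 2.501 km/s.
Transfer-orbit speed at r₂: v_a = √[μ(2/r₂ − 1/a_t)] = 1.143 km/s.
Second burn Δv₂ = |v₂ − v_a| = 1.358 km/s.
Total Δv = Δv₁ + Δv₂ = 3.836 km/s.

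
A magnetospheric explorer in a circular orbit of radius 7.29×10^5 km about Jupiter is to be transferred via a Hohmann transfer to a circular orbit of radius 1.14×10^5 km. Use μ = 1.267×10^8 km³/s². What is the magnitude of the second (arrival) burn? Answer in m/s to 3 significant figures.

Δv₂ = 10500 m/s

The Hohmann ellipse has a_t = (r₁ + r₂)/2 = 4.215×10^5 km.
On the circular orbit at r = 1.140×10^5 km, v_c = √(μ/r) = 33.3377 km/s.
Transfer-orbit speed at the same r (vis-viva, a = a_t): v_t = √[μ(2/r − 1/a_t)] = 43.8431 km/s.
Δv₂ = |v_t − v_c| = |43.8431 − 33.3377| = 10.51 km/s.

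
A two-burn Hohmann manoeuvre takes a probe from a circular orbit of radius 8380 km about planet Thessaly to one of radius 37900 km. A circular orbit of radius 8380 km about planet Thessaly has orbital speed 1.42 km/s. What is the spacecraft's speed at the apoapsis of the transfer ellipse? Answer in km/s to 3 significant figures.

v = 0.402 km/s

From the circular-orbit relation v² = μ/r at r = 8380 km: μ = v²r = (1.42)² × 8380 = 16897.4 km³/s².
The Hohmann ellipse has a_t = (r₁ + r₂)/2 = 23140 km.
At apoapsis, r = 37900 km.
Vis-viva: v = √[μ(2/r − 1/a_t)] = √[16897.4 × (2/37900 − 1/23140)] = 0.4018 km/s.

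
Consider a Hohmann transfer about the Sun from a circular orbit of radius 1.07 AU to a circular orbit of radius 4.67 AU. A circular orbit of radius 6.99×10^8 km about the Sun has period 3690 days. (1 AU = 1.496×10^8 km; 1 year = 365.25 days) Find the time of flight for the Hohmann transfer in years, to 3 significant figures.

t = 2.43 years

From Kepler's third law T² = 4π²r³/μ at r = 6.99×10^8 km, T = 3690 days = 3690 × 86400 s = 3.18816×10^8 s: μ = 4π²r³/T² = 1.32651×10^11 km³/s².
In km: r₁ = 1.07 × 1.496×10^8 = 1.60072×10^8 km; r₂ = 4.67 × 1.496×10^8 = 6.98632×10^8 km.
The Hohmann ellipse has a_t = (r₁ + r₂)/2 = 4.29352×10^8 km.
Half the transfer-orbit period gives t = π√(a_t³/μ) = 7.674×10^7 s.
Converting: 7.674×10^7 s ÷ 3.15576×10^7 s/year (365.25 × 86400) = 2.43 years.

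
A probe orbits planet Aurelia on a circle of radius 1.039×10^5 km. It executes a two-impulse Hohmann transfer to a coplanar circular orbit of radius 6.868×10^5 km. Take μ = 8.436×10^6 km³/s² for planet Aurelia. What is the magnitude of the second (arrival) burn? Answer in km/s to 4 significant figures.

Δv₂ = 1.708 km/s

Semi-major axis of the transfer orbit: a_t = (1.039×10^5 + 6.868×10^5)/2 = 3.9535×10^5 km.
Circular speed at r = 6.868×10^5 km: v_c = √(μ/r) = 3.505 km/s.
Transfer-orbit speed at the same r (vis-viva, a = a_t): v_t = √[μ(2/r − 1/a_t)] = 1.797 km/s.
Δv₂ = |v_t − v_c| = |1.797 − 3.505| = 1.708 km/s.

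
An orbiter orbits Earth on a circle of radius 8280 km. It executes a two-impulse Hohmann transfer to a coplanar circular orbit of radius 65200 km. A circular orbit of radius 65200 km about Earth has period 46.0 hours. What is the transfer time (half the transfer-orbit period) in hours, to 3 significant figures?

From Kepler's third law T² = 4π²r³/μ at r = 65200 km, T = 46.0 hours = 46.0 × 3600 s = 1.656×10^5 s: μ = 4π²r³/T² = 3.99008×10^5 km³/s².
Semi-major axis of the transfer orbit: a_t = (8280 + 65200)/2 = 36740 km.
Transfer time t = π√(a_t³/μ) = π√((36740)³ / 3.99008×10^5) = 35020 s.
Converting: 35020 s ÷ 3600 s/hour = 9.73 hours.

t = 9.73 hours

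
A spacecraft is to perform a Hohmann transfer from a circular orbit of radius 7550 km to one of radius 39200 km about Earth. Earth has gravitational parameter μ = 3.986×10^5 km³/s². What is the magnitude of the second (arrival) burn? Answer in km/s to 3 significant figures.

Δv₂ = 1.38 km/s

Semi-major axis of the transfer orbit: a_t = (7550 + 39200)/2 = 23375 km.
Circular speed at r = 39200 km: v_c = √(μ/r) = 3.189 km/s.
Vis-viva on the transfer ellipse at r = 39200 km gives v_t = √[μ(2/r − 1/a_t)] = 1.812 km/s.
Δv₂ = |v_t − v_c| = |1.812 − 3.189| = 1.377 km/s.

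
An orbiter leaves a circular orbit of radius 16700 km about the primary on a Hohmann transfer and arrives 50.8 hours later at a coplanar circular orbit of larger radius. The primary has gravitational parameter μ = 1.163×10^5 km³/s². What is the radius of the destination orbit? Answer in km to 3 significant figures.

r₂ = 1.30×10^5 km

Transfer time t = 50.8 hours = 1.8288×10^5 s, and t = π√(a_t³/μ).
So a_t = (μ t²/π²)^(1/3) = (1.163×10^5 × (1.8288×10^5)² / π²)^(1/3) = 73317 km.
Since a_t = (r₁ + r₂)/2, r₂ = 2a_t − r₁ = 2×73317 − 16700 = 1.29934×10^5 km.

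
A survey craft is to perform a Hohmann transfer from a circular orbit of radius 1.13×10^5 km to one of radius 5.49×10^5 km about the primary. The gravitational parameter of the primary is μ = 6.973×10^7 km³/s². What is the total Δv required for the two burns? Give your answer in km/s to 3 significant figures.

Δv = 11.8 km/s

The Hohmann ellipse has a_t = (r₁ + r₂)/2 = 3.310×10^5 km.
At r₁ the circular-orbit speed is v₁ = √(μ/r₁) = 24.841 km/s.
Transfer-orbit speed at r₁ (vis-viva equation): v_p = √[μ(2/r₁ − 1/a_t)] = 31.992 km/s.
First burn Δv₁ = |v_p − v₁| = 7.151 km/s.
At r₂, v₂ = √(μ/r₂) = 11.27 km/s.
Transfer-orbit speed at r₂: v_a = √[μ(2/r₂ − 1/a_t)] = 6.585 km/s.
Second burn Δv₂ = |v₂ − v_a| = 4.685 km/s.
Total Δv = Δv₁ + Δv₂ = 11.84 km/s.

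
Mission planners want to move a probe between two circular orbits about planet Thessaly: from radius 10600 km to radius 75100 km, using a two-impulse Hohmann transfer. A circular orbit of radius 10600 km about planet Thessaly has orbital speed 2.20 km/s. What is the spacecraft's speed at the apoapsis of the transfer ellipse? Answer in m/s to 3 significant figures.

v = 411 m/s

From the circular-orbit relation v² = μ/r at r = 10600 km: μ = v²r = (2.20)² × 10600 = 51304.0 km³/s².
The Hohmann ellipse has a_t = (r₁ + r₂)/2 = 42850 km.
At apoapsis, r = 75100 km.
From the vis-viva equation, v = √[μ(2/r − 1/a_t)] = 0.4111 km/s.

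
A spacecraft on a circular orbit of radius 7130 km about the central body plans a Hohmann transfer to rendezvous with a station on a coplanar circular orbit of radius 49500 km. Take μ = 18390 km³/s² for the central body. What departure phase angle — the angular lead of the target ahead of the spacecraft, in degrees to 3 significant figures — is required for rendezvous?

φ = 102°

The Hohmann ellipse has a_t = (r₁ + r₂)/2 = 28315 km.
Transfer time t = π√(a_t³/μ) = 1.10378×10^5 s.
The target's mean motion on its circular orbit is ω₂ = √(μ/r₂³) = 1.23135×10^-5 rad/s.
Angle swept by the target during transfer: ω₂·t = 1.3591 rad = 77.87°.
Arrival is 180° from departure on the ellipse, so φ = 180° − 77.87° = 102°.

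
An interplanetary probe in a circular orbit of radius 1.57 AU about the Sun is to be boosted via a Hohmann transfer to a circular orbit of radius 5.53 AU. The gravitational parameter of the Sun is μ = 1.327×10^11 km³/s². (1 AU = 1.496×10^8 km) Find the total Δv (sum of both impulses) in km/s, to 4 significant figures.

Δv = 10.14 km/s

In km: r₁ = 1.57 × 1.496×10^8 = 2.34872×10^8 km; r₂ = 5.53 × 1.496×10^8 = 8.27288×10^8 km.
Semi-major axis of the transfer orbit: a_t = (2.34872×10^8 + 8.27288×10^8)/2 = 5.3108×10^8 km.
Circular speed at r₁: v₁ = √(μ/r₁) = √(1.327×10^11/2.34872×10^8) = 23.7695 km/s.
Transfer-orbit speed at r₁ (vis-viva equation): v_p = √[μ(2/r₁ − 1/a_t)] = 29.6666 km/s.
First burn Δv₁ = |v_p − v₁| = 5.897 km/s.
Circular speed at r₂: v₂ = √(μ/r₂) = 12.6651 km/s.
Transfer-orbit speed at r₂: v_a = √[μ(2/r₂ − 1/a_t)] = 8.42253 km/s.
Second burn Δv₂ = |v₂ − v_a| = 4.243 km/s.
Δv = Δv₁ + Δv₂ = 5.897 + 4.243 = 10.14 km/s.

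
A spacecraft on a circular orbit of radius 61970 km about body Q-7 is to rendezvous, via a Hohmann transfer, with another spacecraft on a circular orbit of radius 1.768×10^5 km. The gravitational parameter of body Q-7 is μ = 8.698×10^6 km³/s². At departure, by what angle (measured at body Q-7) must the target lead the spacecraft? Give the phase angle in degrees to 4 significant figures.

Semi-major axis of the transfer orbit: a_t = (61970 + 1.768×10^5)/2 = 1.19385×10^5 km.
Transfer time t = π√(a_t³/μ) = 43940 s.
The target's mean motion on its circular orbit is ω₂ = √(μ/r₂³) = 3.9672×10^-5 rad/s.
Angle swept by the target during transfer: ω₂·t = 1.7432 rad = 99.88°.
The spacecraft traverses 180° on the transfer ellipse, so the target must lead by 180° − 99.88° = 80.12°.

φ = 80.12°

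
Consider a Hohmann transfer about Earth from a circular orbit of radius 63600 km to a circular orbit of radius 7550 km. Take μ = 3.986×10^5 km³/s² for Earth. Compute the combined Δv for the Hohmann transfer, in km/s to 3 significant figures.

The Hohmann ellipse has a_t = (r₁ + r₂)/2 = 35575 km.
Circular speed at r₁: v₁ = √(μ/r₁) = √(3.986×10^5/63600) = 2.503 km/s.
Transfer-orbit speed at r₁ (vis-viva equation): v_a = √[μ(2/r₁ − 1/a_t)] = 1.153 km/s.
First burn Δv₁ = |v_a − v₁| = 1.350 km/s.
At r₂, v₂ = √(μ/r₂) = 7.266 km/s.
Transfer-orbit speed at r₂: v_p = √[μ(2/r₂ − 1/a_t)] = 9.715 km/s.
Second burn Δv₂ = |v₂ − v_p| = 2.449 km/s.
Δv = Δv₁ + Δv₂ = 1.350 + 2.449 = 3.799 km/s.

Δv = 3.80 km/s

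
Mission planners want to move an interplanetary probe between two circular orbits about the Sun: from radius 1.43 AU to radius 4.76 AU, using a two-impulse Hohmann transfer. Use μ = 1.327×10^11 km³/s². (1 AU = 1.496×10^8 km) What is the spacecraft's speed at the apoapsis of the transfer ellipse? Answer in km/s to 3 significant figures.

In km: r₁ = 1.43 × 1.496×10^8 = 2.13928×10^8 km; r₂ = 4.76 × 1.496×10^8 = 7.12096×10^8 km.
Transfer-ellipse semi-major axis a_t = (r₁ + r₂)/2 = (2.13928×10^8 + 7.12096×10^8)/2 = 4.63012×10^8 km.
At apoapsis, r = 7.12096×10^8 km.
Applying v² = μ(2/r − 1/a_t): v = 9.279 km/s.

v = 9.28 km/s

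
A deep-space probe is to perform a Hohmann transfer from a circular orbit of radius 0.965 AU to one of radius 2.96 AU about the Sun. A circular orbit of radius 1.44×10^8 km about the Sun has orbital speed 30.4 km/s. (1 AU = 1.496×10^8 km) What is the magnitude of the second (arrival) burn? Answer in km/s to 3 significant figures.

Δv₂ = 5.18 km/s

From the circular-orbit relation v² = μ/r at r = 1.44×10^8 km: μ = v²r = (30.4)² × 1.44×10^8 = 1.33079×10^11 km³/s².
In km: r₁ = 0.965 × 1.496×10^8 = 1.44364×10^8 km; r₂ = 2.96 × 1.496×10^8 = 4.42816×10^8 km.
Semi-major axis of the transfer orbit: a_t = (1.44364×10^8 + 4.42816×10^8)/2 = 2.9359×10^8 km.
On the circular orbit at r = 4.42816×10^8 km, v_c = √(μ/r) = 17.33577 km/s.
Transfer-orbit speed at the same r (vis-viva, a = a_t): v_t = √[μ(2/r − 1/a_t)] = 12.15632 km/s.
Δv₂ = |v_t − v_c| = |12.15632 − 17.33577| = 5.179 km/s.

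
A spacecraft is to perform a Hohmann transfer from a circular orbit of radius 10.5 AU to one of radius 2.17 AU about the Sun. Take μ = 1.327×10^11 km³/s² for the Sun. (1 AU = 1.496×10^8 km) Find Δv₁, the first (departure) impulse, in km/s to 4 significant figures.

Δv₁ = 3.812 km/s

In km: r₁ = 10.5 × 1.496×10^8 = 1.5708×10^9 km; r₂ = 2.17 × 1.496×10^8 = 3.24632×10^8 km.
The Hohmann ellipse has a_t = (r₁ + r₂)/2 = 9.47716×10^8 km.
Circular speed at r = 1.5708×10^9 km: v_c = √(μ/r) = 9.191 km/s.
Transfer-orbit speed at the same r (vis-viva, a = a_t): v_t = √[μ(2/r − 1/a_t)] = 5.379 km/s.
Δv₁ = |v_t − v_c| = |5.379 − 9.191| = 3.812 km/s.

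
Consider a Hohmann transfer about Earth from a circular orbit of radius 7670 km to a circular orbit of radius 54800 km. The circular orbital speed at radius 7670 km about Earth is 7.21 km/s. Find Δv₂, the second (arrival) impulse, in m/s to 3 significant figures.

Δv₂ = 1360 m/s

From the circular-orbit relation v² = μ/r at r = 7670 km: μ = v²r = (7.21)² × 7670 = 3.98718×10^5 km³/s².
Semi-major axis of the transfer orbit: a_t = (7670 + 54800)/2 = 31235 km.
Circular speed at r = 54800 km: v_c = √(μ/r) = 2.6974 km/s.
Vis-viva on the transfer ellipse at r = 54800 km gives v_t = √[μ(2/r − 1/a_t)] = 1.3367 km/s.
Δv₂ = |v_t − v_c| = |1.3367 − 2.6974| = 1.361 km/s.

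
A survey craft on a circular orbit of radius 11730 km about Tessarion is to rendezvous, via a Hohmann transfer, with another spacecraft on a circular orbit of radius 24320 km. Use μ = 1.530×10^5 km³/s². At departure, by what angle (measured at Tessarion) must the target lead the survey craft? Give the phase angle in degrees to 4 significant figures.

The Hohmann ellipse has a_t = (r₁ + r₂)/2 = 18025 km.
Transfer time t = π√(a_t³/μ) = 19436.46 s.
Target angular speed ω₂ = √(μ/r₂³) = 1.031336×10^-4 rad/s.
Angle swept by the target during transfer: ω₂·t = 2.00455 rad = 114.85°.
Arrival is 180° from departure on the ellipse, so φ = 180° − 114.85° = 65.15°.

φ = 65.15°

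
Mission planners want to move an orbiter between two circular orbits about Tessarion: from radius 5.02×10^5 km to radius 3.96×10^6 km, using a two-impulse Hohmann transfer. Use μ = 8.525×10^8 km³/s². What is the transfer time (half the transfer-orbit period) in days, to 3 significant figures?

The Hohmann ellipse has a_t = (r₁ + r₂)/2 = 2.231×10^6 km.
Half the transfer-orbit period gives t = π√(a_t³/μ) = 3.586×10^5 s.
Converting: 3.586×10^5 s ÷ 86400 s/day = 4.15 days.

t = 4.15 days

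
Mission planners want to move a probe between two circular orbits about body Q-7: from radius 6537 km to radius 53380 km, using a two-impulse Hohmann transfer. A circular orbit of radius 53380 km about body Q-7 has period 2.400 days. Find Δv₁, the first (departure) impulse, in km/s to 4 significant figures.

From Kepler's third law T² = 4π²r³/μ at r = 53380 km, T = 2.400 days = 2.400 × 86400 s = 2.0736×10^5 s: μ = 4π²r³/T² = 1.39651×10^5 km³/s².
The Hohmann ellipse has a_t = (r₁ + r₂)/2 = 29958.5 km.
Circular speed at r = 6537 km: v_c = √(μ/r) = 4.622 km/s.
Transfer-orbit speed at the same r (vis-viva, a = a_t): v_t = √[μ(2/r − 1/a_t)] = 6.170 km/s.
Δv₁ = |v_t − v_c| = |6.170 − 4.622| = 1.548 km/s.

Δv₁ = 1.548 km/s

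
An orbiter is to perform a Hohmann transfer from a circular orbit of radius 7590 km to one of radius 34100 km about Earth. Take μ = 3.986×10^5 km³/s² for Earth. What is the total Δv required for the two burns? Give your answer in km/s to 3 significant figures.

Δv = 3.38 km/s

The Hohmann ellipse has a_t = (r₁ + r₂)/2 = 20845 km.
At r₁ the circular-orbit speed is v₁ = √(μ/r₁) = 7.247 km/s.
On the transfer ellipse at r₁, vis-viva gives v_p = √[μ(2/r₁ − 1/a_t)] = 9.269 km/s.
First burn Δv₁ = |v_p − v₁| = 2.022 km/s.
Circular speed at r₂: v₂ = √(μ/r₂) = 3.419 km/s.
Transfer-orbit speed at r₂: v_a = √[μ(2/r₂ − 1/a_t)] = 2.063 km/s.
Second burn Δv₂ = |v₂ − v_a| = 1.356 km/s.
Δv = Δv₁ + Δv₂ = 2.022 + 1.356 = 3.378 km/s.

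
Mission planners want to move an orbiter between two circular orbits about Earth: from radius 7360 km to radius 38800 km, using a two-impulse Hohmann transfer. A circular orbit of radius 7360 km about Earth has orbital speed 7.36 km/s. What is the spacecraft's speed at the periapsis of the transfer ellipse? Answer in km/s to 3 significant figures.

v = 9.54 km/s

From the circular-orbit relation v² = μ/r at r = 7360 km: μ = v²r = (7.36)² × 7360 = 3.98688×10^5 km³/s².
The Hohmann ellipse has a_t = (r₁ + r₂)/2 = 23080 km.
At periapsis, r = 7360 km.
Vis-viva: v = √[μ(2/r − 1/a_t)] = √[3.98688×10^5 × (2/7360 − 1/23080)] = 9.543 km/s.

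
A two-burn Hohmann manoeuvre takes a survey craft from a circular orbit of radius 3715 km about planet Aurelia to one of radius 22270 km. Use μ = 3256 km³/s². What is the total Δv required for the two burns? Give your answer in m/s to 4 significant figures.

Δv = 467.4 m/s

Transfer-ellipse semi-major axis a_t = (r₁ + r₂)/2 = (3715 + 22270)/2 = 12992.5 km.
At r₁ the circular-orbit speed is v₁ = √(μ/r₁) = 0.93619 km/s.
Transfer-orbit speed at r₁ (v² = μ(2/r − 1/a)): v_p = √[μ(2/r₁ − 1/a_t)] = 1.2257 km/s.
First burn Δv₁ = |v_p − v₁| = 0.2895 km/s.
Circular speed at r₂: v₂ = √(μ/r₂) = 0.3824 km/s.
Transfer-orbit speed at r₂: v_a = √[μ(2/r₂ − 1/a_t)] = 0.2045 km/s.
Second burn Δv₂ = |v₂ − v_a| = 0.1779 km/s.
Total Δv = Δv₁ + Δv₂ = 0.4674 km/s.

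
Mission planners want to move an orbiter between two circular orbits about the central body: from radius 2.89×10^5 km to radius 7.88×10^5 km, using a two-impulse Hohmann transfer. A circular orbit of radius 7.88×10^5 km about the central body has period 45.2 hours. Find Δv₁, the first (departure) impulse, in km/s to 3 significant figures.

From Kepler's third law T² = 4π²r³/μ at r = 7.88×10^5 km, T = 45.2 hours = 45.2 × 3600 s = 1.6272×10^5 s: μ = 4π²r³/T² = 7.29552×10^8 km³/s².
Semi-major axis of the transfer orbit: a_t = (2.890×10^5 + 7.880×10^5)/2 = 5.385×10^5 km.
Circular speed at r = 2.890×10^5 km: v_c = √(μ/r) = 50.24 km/s.
Transfer-orbit speed at the same r (vis-viva, a = a_t): v_t = √[μ(2/r − 1/a_t)] = 60.78 km/s.
Δv₁ = |v_t − v_c| = |60.78 − 50.24| = 10.54 km/s.

Δv₁ = 10.5 km/s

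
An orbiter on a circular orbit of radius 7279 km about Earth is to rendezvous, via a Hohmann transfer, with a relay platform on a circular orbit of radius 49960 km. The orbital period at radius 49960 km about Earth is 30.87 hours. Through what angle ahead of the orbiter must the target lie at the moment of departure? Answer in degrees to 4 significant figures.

From Kepler's third law T² = 4π²r³/μ at r = 49960 km, T = 30.87 hours = 30.87 × 3600 s = 1.11132×10^5 s: μ = 4π²r³/T² = 3.98611×10^5 km³/s².
Transfer-ellipse semi-major axis a_t = (r₁ + r₂)/2 = (7279 + 49960)/2 = 28619.5 km.
Transfer time t = π√(a_t³/μ) = 24090 s.
The target's mean motion on its circular orbit is ω₂ = √(μ/r₂³) = 5.654×10^-5 rad/s.
Angle swept by the target during transfer: ω₂·t = 1.362 rad = 78.04°.
The orbiter traverses 180° on the transfer ellipse, so the target must lead by 180° − 78.04° = 102.0°.

φ = 102.0°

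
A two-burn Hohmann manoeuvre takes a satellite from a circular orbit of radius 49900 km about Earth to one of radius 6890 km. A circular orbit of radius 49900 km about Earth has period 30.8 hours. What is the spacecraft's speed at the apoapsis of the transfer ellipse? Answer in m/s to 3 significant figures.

v = 1390 m/s

From Kepler's third law T² = 4π²r³/μ at r = 49900 km, T = 30.8 hours = 30.8 × 3600 s = 1.1088×10^5 s: μ = 4π²r³/T² = 3.98984×10^5 km³/s².
Semi-major axis of the transfer orbit: a_t = (49900 + 6890)/2 = 28395 km.
The apoapsis of the transfer ellipse is at r = 49900 km.
From the vis-viva equation, v = √[μ(2/r − 1/a_t)] = 1.393 km/s.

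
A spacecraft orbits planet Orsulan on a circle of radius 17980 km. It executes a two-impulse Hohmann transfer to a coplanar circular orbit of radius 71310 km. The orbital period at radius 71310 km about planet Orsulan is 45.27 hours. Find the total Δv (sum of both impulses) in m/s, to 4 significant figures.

Δv = 2449 m/s

From Kepler's third law T² = 4π²r³/μ at r = 71310 km, T = 45.27 hours = 45.27 × 3600 s = 1.62972×10^5 s: μ = 4π²r³/T² = 5.38995×10^5 km³/s².
Transfer-ellipse semi-major axis a_t = (r₁ + r₂)/2 = (17980 + 71310)/2 = 44645 km.
Circular speed at r₁: v₁ = √(μ/r₁) = √(5.38995×10^5/17980) = 5.4752 km/s.
On the transfer ellipse at r₁, vis-viva gives v_p = √[μ(2/r₁ − 1/a_t)] = 6.9197 km/s.
First burn Δv₁ = |v_p − v₁| = 1.4445 km/s.
Circular speed at r₂: v₂ = √(μ/r₂) = 2.749269 km/s.
Transfer-orbit speed at r₂: v_a = √[μ(2/r₂ − 1/a_t)] = 1.744720 km/s.
Second burn Δv₂ = |v₂ − v_a| = 1.0045 km/s.
Total Δv = Δv₁ + Δv₂ = 2.449 km/s.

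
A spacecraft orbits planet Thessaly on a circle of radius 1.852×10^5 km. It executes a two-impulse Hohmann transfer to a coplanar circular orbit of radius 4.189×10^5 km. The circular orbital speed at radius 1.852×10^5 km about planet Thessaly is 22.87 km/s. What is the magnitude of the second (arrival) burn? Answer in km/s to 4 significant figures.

Δv₂ = 3.299 km/s

From the circular-orbit relation v² = μ/r at r = 1.852×10^5 km: μ = v²r = (22.87)² × 1.852×10^5 = 9.68664×10^7 km³/s².
The Hohmann ellipse has a_t = (r₁ + r₂)/2 = 3.0205×10^5 km.
On the circular orbit at r = 4.189×10^5 km, v_c = √(μ/r) = 15.2066 km/s.
Transfer-orbit speed at the same r (vis-viva, a = a_t): v_t = √[μ(2/r − 1/a_t)] = 11.9073 km/s.
Δv₂ = |v_t − v_c| = |11.9073 − 15.2066| = 3.299 km/s.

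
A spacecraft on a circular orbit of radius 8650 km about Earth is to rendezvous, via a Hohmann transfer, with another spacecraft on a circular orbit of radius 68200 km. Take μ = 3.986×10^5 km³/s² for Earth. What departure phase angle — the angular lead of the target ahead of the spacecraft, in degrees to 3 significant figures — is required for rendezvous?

Transfer-ellipse semi-major axis a_t = (r₁ + r₂)/2 = (8650 + 68200)/2 = 38425 km.
The half-period of the transfer ellipse is t = π√(a_t³/μ) = 37480 s.
Target angular speed ω₂ = √(μ/r₂³) = 3.5448×10^-5 rad/s.
Angle swept by the target during transfer: ω₂·t = 1.3286 rad = 76.12°.
Arrival is 180° from departure on the ellipse, so φ = 180° − 76.12° = 104°.

φ = 104°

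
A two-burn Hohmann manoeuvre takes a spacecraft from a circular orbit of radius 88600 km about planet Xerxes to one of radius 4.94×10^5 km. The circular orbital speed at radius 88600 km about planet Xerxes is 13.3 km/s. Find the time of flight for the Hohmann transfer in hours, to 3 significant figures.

From the circular-orbit relation v² = μ/r at r = 88600 km: μ = v²r = (13.3)² × 88600 = 1.56725×10^7 km³/s².
Transfer-ellipse semi-major axis a_t = (r₁ + r₂)/2 = (88600 + 4.940×10^5)/2 = 2.913×10^5 km.
Transfer time t = π√(a_t³/μ) = π√((2.913×10^5)³ / 1.56725×10^7) = 1.248×10^5 s.
Converting: 1.248×10^5 s ÷ 3600 s/hour = 34.7 hours.

t = 34.7 hours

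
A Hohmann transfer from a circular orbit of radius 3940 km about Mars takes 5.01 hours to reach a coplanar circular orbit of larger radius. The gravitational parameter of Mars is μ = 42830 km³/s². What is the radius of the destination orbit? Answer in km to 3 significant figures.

Transfer time t = 5.01 hours = 18036 s, and t = π√(a_t³/μ).
So a_t = (μ t²/π²)^(1/3) = (42830 × (18036)² / π²)^(1/3) = 11218 km.
Since a_t = (r₁ + r₂)/2, r₂ = 2a_t − r₁ = 2×11218 − 3940 = 18496 km.

r₂ = 18500 km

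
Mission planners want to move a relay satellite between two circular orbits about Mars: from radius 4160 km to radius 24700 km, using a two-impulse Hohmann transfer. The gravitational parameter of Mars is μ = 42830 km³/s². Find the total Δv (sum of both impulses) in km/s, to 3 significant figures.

The Hohmann ellipse has a_t = (r₁ + r₂)/2 = 14430 km.
At r₁ the circular-orbit speed is v₁ = √(μ/r₁) = 3.2087 km/s.
On the transfer ellipse at r₁, vis-viva equation gives v_p = √[μ(2/r₁ − 1/a_t)] = 4.1980 km/s.
First burn Δv₁ = |v_p − v₁| = 0.9893 km/s.
Circular speed at r₂: v₂ = √(μ/r₂) = 1.3168 km/s.
Transfer-orbit speed at r₂: v_a = √[μ(2/r₂ − 1/a_t)] = 0.70703 km/s.
Second burn Δv₂ = |v₂ − v_a| = 0.6098 km/s.
Total Δv = Δv₁ + Δv₂ = 1.599 km/s.

Δv = 1.60 km/s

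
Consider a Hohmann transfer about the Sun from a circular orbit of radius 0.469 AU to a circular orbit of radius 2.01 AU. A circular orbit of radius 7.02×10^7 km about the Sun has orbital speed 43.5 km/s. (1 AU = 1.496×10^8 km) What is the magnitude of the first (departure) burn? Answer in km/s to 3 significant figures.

From the circular-orbit relation v² = μ/r at r = 7.02×10^7 km: μ = v²r = (43.5)² × 7.02×10^7 = 1.32836×10^11 km³/s².
In km: r₁ = 0.469 × 1.496×10^8 = 7.01624×10^7 km; r₂ = 2.01 × 1.496×10^8 = 3.00696×10^8 km.
Transfer-ellipse semi-major axis a_t = (r₁ + r₂)/2 = (7.01624×10^7 + 3.00696×10^8)/2 = 1.854292×10^8 km.
Circular speed at r = 7.01624×10^7 km: v_c = √(μ/r) = 43.51 km/s.
Vis-viva on the transfer ellipse at r = 7.01624×10^7 km gives v_t = √[μ(2/r − 1/a_t)] = 55.41 km/s.
Δv₁ = |v_t − v_c| = |55.41 − 43.51| = 11.90 km/s.

Δv₁ = 11.9 km/s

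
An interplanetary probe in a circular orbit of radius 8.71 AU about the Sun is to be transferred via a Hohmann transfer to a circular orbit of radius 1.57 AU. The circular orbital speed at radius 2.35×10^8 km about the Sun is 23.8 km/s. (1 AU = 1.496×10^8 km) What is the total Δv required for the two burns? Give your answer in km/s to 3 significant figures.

From the circular-orbit relation v² = μ/r at r = 2.35×10^8 km: μ = v²r = (23.8)² × 2.35×10^8 = 1.33113×10^11 km³/s².
In km: r₁ = 8.71 × 1.496×10^8 = 1.303016×10^9 km; r₂ = 1.57 × 1.496×10^8 = 2.34872×10^8 km.
Semi-major axis of the transfer orbit: a_t = (1.303016×10^9 + 2.34872×10^8)/2 = 7.68944×10^8 km.
At r₁ the circular-orbit speed is v₁ = √(μ/r₁) = 10.1073 km/s.
On the transfer ellipse at r₁, vis-viva gives v_a = √[μ(2/r₁ − 1/a_t)] = 5.58604 km/s.
First burn Δv₁ = |v_a − v₁| = 4.5213 km/s.
Circular speed at r₂: v₂ = √(μ/r₂) = 23.8065 km/s.
Transfer-orbit speed at r₂: v_p = √[μ(2/r₂ − 1/a_t)] = 30.9901 km/s.
Second burn Δv₂ = |v₂ − v_p| = 7.1836 km/s.
Total Δv = Δv₁ + Δv₂ = 11.70 km/s.

Δv = 11.7 km/s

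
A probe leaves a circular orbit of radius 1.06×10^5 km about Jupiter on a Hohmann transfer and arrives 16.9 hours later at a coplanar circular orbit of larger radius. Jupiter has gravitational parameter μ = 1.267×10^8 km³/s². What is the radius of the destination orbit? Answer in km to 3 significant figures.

Transfer time t = 16.9 hours = 60840 s, and t = π√(a_t³/μ).
So a_t = (μ t²/π²)^(1/3) = (1.267×10^8 × (60840)² / π²)^(1/3) = 3.6220×10^5 km.
Since a_t = (r₁ + r₂)/2, r₂ = 2a_t − r₁ = 2×3.6220×10^5 − 1.060×10^5 = 6.184×10^5 km.

r₂ = 6.18×10^5 km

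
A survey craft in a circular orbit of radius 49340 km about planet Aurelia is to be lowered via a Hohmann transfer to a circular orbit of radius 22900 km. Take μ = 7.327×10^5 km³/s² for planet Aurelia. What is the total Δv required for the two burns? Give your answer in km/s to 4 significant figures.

Δv = 1.740 km/s

The Hohmann ellipse has a_t = (r₁ + r₂)/2 = 36120 km.
Circular speed at r₁: v₁ = √(μ/r₁) = √(7.327×10^5/49340) = 3.8536 km/s.
On the transfer ellipse at r₁, vis-viva equation gives v_a = √[μ(2/r₁ − 1/a_t)] = 3.0684 km/s.
First burn Δv₁ = |v_a − v₁| = 0.7852 km/s.
Circular speed at r₂: v₂ = √(μ/r₂) = 5.6565 km/s.
Transfer-orbit speed at r₂: v_p = √[μ(2/r₂ − 1/a_t)] = 6.6111 km/s.
Second burn Δv₂ = |v₂ − v_p| = 0.9546 km/s.
Total Δv = Δv₁ + Δv₂ = 1.740 km/s.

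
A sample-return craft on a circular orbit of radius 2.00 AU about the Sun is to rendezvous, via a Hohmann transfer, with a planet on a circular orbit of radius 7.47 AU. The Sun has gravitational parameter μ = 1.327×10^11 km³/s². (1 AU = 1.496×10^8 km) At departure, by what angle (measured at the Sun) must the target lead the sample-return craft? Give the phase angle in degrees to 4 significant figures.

φ = 89.16°

In km: r₁ = 2.00 × 1.496×10^8 = 2.992×10^8 km; r₂ = 7.47 × 1.496×10^8 = 1.117512×10^9 km.
The Hohmann ellipse has a_t = (r₁ + r₂)/2 = 7.08356×10^8 km.
The half-period of the transfer ellipse is t = π√(a_t³/μ) = 1.6259×10^8 s.
The target's mean motion on its circular orbit is ω₂ = √(μ/r₂³) = 9.7512×10^-9 rad/s.
Angle swept by the target during transfer: ω₂·t = 1.5854 rad = 90.84°.
The sample-return craft traverses 180° on the transfer ellipse, so the target must lead by 180° − 90.84° = 89.16°.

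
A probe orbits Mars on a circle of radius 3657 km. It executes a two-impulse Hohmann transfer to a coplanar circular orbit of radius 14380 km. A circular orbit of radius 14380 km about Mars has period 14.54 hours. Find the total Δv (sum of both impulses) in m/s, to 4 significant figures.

Δv = 1526 m/s

From Kepler's third law T² = 4π²r³/μ at r = 14380 km, T = 14.54 hours = 14.54 × 3600 s = 52344 s: μ = 4π²r³/T² = 42845.2 km³/s².
Transfer-ellipse semi-major axis a_t = (r₁ + r₂)/2 = (3657 + 14380)/2 = 9018.5 km.
At r₁ the circular-orbit speed is v₁ = √(μ/r₁) = 3.4229 km/s.
Transfer-orbit speed at r₁ (vis-viva equation): v_p = √[μ(2/r₁ − 1/a_t)] = 4.3222 km/s.
First burn Δv₁ = |v_p − v₁| = 0.8993 km/s.
At r₂, v₂ = √(μ/r₂) = 1.7261 km/s.
Transfer-orbit speed at r₂: v_a = √[μ(2/r₂ − 1/a_t)] = 1.0992 km/s.
Second burn Δv₂ = |v₂ − v_a| = 0.6269 km/s.
Δv = Δv₁ + Δv₂ = 0.8993 + 0.6269 = 1.526 km/s.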